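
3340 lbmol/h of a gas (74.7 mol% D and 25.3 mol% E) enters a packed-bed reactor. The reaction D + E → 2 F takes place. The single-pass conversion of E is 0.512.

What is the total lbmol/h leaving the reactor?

E reacted = 0.512 × 845 = 432.7 lbmol/h; ν_E = −1, so ξ = 432.7/1 = 432.7 lbmol/h.
Outlet amounts (n = n₀ + ν ξ):
  D: 2495 − 1(432.7) = 2062
  E: 845 − 1(432.7) = 412.4
  F: 0 + 2(432.7) = 865.3
Total out = 2062 + 412.4 + 865.3 = 3340 lbmol/h.

3340 lbmol/h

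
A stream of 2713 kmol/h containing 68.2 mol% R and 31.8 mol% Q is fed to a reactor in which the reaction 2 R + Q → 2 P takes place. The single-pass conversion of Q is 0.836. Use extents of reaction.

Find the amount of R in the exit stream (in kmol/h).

408 kmol/h

Q reacted = 0.836 × 862.7 = 721.2 kmol/h; ν_Q = −1, so ξ = 721.2/1 = 721.2 kmol/h.
Outlet amounts (n = n₀ + ν ξ):
  R: 1850 − 2(721.2) = 407.8
  Q: 862.7 − 1(721.2) = 141.5
  P: 0 + 2(721.2) = 1442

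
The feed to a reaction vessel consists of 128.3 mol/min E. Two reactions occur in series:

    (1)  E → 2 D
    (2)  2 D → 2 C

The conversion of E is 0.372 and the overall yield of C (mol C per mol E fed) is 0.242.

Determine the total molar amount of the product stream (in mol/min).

176 mol/min

Conversion of E: E consumed = 1ξ₁ = 0.372 × 128.3 → ξ₁ = 47.73 mol/min.
Yield of C: 2ξ₂ / 128.3 = 0.242 → ξ₂ = 15.52 mol/min.
Outlet amounts (n = n₀ + Σ ν·ξ):
  E: 128.3 − 1(47.73) = 80.57
  D: 0 + 2(47.73) − 2(15.52) = 64.41
  C: 0 + 2(15.52) = 31.05
Total out = 80.57 + 64.41 + 31.05 = 176 mol/min.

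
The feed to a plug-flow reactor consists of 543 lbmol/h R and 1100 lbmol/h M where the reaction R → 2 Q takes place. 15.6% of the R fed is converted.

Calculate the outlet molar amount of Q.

169 lbmol/h

R reacted = 0.156 × 543 = 84.71 lbmol/h; ν_R = −1, so ξ = 84.71/1 = 84.71 lbmol/h.
Outlet amounts (n = n₀ + ν ξ):
  R: 543 − 1(84.71) = 458.3
  Q: 0 + 2(84.71) = 169.4
  M: 1100 (inert)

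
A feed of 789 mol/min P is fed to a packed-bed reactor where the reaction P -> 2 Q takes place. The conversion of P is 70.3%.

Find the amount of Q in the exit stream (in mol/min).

1110 mol/min

P reacted = 0.703 × 789 = 554.7 mol/min; ν_P = −1, so ξ = 554.7/1 = 554.7 mol/min.
Outlet amounts (n = n₀ + ν ξ):
  P: 789 − 1(554.7) = 234.3
  Q: 0 + 2(554.7) = 1109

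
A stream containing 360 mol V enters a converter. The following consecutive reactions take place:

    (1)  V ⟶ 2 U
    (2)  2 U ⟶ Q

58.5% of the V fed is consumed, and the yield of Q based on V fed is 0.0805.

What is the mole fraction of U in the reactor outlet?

0.671

Conversion of V: V consumed = 1ξ₁ = 0.585 × 360 → ξ₁ = 210.6 mol.
Yield of Q: 1ξ₂ / 360 = 0.0805 → ξ₂ = 28.98 mol.
Outlet amounts (n = n₀ + Σ ν·ξ):
  V: 360 − 1(210.6) = 149.4
  U: 0 + 2(210.6) − 2(28.98) = 363.2
  Q: 0 + 1(28.98) = 28.98
Total out = 541.6 mol; y_U = 363.2 / 541.6 = 0.6707.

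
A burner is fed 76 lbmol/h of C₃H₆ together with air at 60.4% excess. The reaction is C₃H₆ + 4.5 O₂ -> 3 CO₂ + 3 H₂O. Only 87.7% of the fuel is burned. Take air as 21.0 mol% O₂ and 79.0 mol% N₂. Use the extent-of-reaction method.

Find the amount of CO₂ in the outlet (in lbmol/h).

200 lbmol/h

Stoichiometric O₂ = 4.5 × 76 = 342 lbmol/h; O₂ fed = 342 × 1.604 = 548.6 lbmol/h.
N₂ fed = 548.6 × 79/21 = 2064 lbmol/h.
Fuel reacted = 0.877 × 76 → ξ = 66.65 lbmol/h.
Outlet (n = n₀ + ν ξ):
  C₃H₆: 76 − 1(66.65) = 9.348
  O₂: 548.6 − 4.5(66.65) = 248.6
  N₂: 2064 (inert)
  CO₂: 0 + 3(66.65) = 200
  H₂O: 0 + 3(66.65) = 200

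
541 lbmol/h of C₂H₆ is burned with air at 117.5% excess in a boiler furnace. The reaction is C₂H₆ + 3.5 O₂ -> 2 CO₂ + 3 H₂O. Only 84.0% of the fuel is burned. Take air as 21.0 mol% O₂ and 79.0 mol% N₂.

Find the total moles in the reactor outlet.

Stoichiometric O₂ = 3.5 × 541 = 1894 lbmol/h; O₂ fed = 1894 × 2.175 = 4118 lbmol/h.
N₂ fed = 4118 × 79/21 = 15490 lbmol/h.
Fuel reacted = 0.84 × 541 → ξ = 454.4 lbmol/h.
Outlet (n = n₀ + ν ξ):
  C₂H₆: 541 − 1(454.4) = 86.56
  O₂: 4118 − 3.5(454.4) = 2528
  N₂: 15490 (inert)
  CO₂: 0 + 2(454.4) = 908.9
  H₂O: 0 + 3(454.4) = 1363
Total out = 86.56 + 2528 + 15490 + 908.9 + 1363 = 20380 lbmol/h.

20400 lbmol/h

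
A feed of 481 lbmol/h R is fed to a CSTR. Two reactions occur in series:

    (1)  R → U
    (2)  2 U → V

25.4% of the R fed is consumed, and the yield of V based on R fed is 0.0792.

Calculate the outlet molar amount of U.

46 lbmol/h

Conversion of R: R consumed = 1ξ₁ = 0.254 × 481 → ξ₁ = 122.2 lbmol/h.
Yield of V: 1ξ₂ / 481 = 0.0792 → ξ₂ = 38.1 lbmol/h.
Outlet amounts (n = n₀ + Σ ν·ξ):
  R: 481 − 1(122.2) = 358.8
  U: 0 + 1(122.2) − 2(38.1) = 45.98
  V: 0 + 1(38.1) = 38.1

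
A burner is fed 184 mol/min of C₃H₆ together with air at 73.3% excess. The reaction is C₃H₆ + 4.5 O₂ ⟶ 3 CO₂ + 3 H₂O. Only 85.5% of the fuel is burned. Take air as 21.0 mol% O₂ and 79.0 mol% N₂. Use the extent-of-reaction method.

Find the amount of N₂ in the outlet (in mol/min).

5400 mol/min

Stoichiometric O₂ = 4.5 × 184 = 828 mol/min; O₂ fed = 828 × 1.733 = 1435 mol/min.
N₂ fed = 1435 × 79/21 = 5398 mol/min.
Fuel reacted = 0.855 × 184 → ξ = 157.3 mol/min.
Outlet (n = n₀ + ν ξ):
  C₃H₆: 184 − 1(157.3) = 26.68
  O₂: 1435 − 4.5(157.3) = 727
  N₂: 5398 (inert)
  CO₂: 0 + 3(157.3) = 472
  H₂O: 0 + 3(157.3) = 472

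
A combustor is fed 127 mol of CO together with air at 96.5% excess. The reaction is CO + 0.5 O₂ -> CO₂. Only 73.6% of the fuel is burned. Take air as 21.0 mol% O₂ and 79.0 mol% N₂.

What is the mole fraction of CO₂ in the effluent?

0.139

Stoichiometric O₂ = 0.5 × 127 = 63.5 mol; O₂ fed = 63.5 × 1.965 = 124.8 mol.
N₂ fed = 124.8 × 79/21 = 469.4 mol.
Fuel reacted = 0.736 × 127 → ξ = 93.47 mol.
Outlet (n = n₀ + ν ξ):
  CO: 127 − 1(93.47) = 33.53
  O₂: 124.8 − 0.5(93.47) = 78.04
  N₂: 469.4 (inert)
  CO₂: 0 + 1(93.47) = 93.47
Total out = 674.4 mol; y_CO₂ = 93.47 / 674.4 = 0.1386.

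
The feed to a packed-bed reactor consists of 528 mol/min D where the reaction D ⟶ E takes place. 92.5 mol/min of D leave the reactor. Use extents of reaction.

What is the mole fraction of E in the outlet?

For D: n = n₀ − 1ξ → 92.5 = 528 − 1ξ, giving ξ = 435.5 mol/min.
Outlet amounts (n = n₀ + ν ξ):
  D: 528 − 1(435.5) = 92.5
  E: 0 + 1(435.5) = 435.5
Total out = 528 mol/min; y_E = 435.5 / 528 = 0.8248.

0.825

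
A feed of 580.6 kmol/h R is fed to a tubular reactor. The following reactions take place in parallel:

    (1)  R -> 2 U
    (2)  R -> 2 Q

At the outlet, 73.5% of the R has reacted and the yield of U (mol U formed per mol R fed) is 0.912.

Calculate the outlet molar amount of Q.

324 kmol/h

Yield of U: 2ξ₁ / 580.6 = 0.912 → ξ₁ = 264.8 kmol/h.
Conversion of R: 1ξ₁ + 1ξ₂ = 0.735 × 580.6 = 426.7 → ξ₂ = 162 kmol/h.
Outlet amounts (n = n₀ + Σ ν·ξ):
  R: 580.6 − 1(264.8) − 1(162) = 153.9
  U: 0 + 2(264.8) = 529.5
  Q: 0 + 2(162) = 324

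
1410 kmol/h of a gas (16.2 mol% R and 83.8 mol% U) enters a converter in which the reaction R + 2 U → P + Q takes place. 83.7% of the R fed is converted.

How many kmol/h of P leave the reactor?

R reacted = 0.837 × 228.4 = 191.2 kmol/h; ν_R = −1, so ξ = 191.2/1 = 191.2 kmol/h.
Outlet amounts (n = n₀ + ν ξ):
  R: 228.4 − 1(191.2) = 37.23
  U: 1182 − 2(191.2) = 799.2
  P: 0 + 1(191.2) = 191.2
  Q: 0 + 1(191.2) = 191.2

191 kmol/h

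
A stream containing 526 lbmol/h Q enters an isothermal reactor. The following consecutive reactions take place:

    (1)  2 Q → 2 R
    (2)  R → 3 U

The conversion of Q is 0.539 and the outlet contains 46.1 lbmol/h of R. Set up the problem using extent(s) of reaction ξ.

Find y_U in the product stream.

0.712

Conversion of Q: Q consumed = 2ξ₁ = 0.539 × 526 → ξ₁ = 141.8 lbmol/h.
R balance: n_R = 0 + 2ξ₁ − 1ξ₂ = 46.1 → ξ₂ = (2·141.8 − 46.1)/1 = 237.4 lbmol/h.
Outlet amounts (n = n₀ + Σ ν·ξ):
  Q: 526 − 2(141.8) = 242.5
  R: 0 + 2(141.8) − 1(237.4) = 46.1
  U: 0 + 3(237.4) = 712.2
Total out = 1001 lbmol/h; y_U = 712.2 / 1001 = 0.7117.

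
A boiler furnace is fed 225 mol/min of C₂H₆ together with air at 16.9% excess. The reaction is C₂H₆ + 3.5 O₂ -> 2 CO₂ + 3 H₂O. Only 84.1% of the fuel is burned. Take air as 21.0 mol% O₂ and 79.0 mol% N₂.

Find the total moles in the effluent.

4700 mol/min

Stoichiometric O₂ = 3.5 × 225 = 787.5 mol/min; O₂ fed = 787.5 × 1.169 = 920.6 mol/min.
N₂ fed = 920.6 × 79/21 = 3463 mol/min.
Fuel reacted = 0.841 × 225 → ξ = 189.2 mol/min.
Outlet (n = n₀ + ν ξ):
  C₂H₆: 225 − 1(189.2) = 35.78
  O₂: 920.6 − 3.5(189.2) = 258.3
  N₂: 3463 (inert)
  CO₂: 0 + 2(189.2) = 378.4
  H₂O: 0 + 3(189.2) = 567.7
Total out = 35.78 + 258.3 + 3463 + 378.4 + 567.7 = 4703 mol/min.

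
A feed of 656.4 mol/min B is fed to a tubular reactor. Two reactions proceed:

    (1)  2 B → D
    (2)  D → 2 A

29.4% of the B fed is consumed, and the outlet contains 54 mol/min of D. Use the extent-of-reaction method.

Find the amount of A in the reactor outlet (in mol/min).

85 mol/min

Conversion of B: B consumed = 2ξ₁ = 0.294 × 656.4 → ξ₁ = 96.49 mol/min.
D balance: n_D = 0 + 1ξ₁ − 1ξ₂ = 54 → ξ₂ = (1·96.49 − 54)/1 = 42.49 mol/min.
Outlet amounts (n = n₀ + Σ ν·ξ):
  B: 656.4 − 2(96.49) = 463.4
  D: 0 + 1(96.49) − 1(42.49) = 54
  A: 0 + 2(42.49) = 84.98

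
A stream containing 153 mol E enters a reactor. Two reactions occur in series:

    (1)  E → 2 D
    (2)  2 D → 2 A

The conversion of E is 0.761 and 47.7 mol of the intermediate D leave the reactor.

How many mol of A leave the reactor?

185 mol

Conversion of E: E consumed = 1ξ₁ = 0.761 × 153 → ξ₁ = 116.4 mol.
D balance: n_D = 0 + 2ξ₁ − 2ξ₂ = 47.7 → ξ₂ = (2·116.4 − 47.7)/2 = 92.58 mol.
Outlet amounts (n = n₀ + Σ ν·ξ):
  E: 153 − 1(116.4) = 36.57
  D: 0 + 2(116.4) − 2(92.58) = 47.7
  A: 0 + 2(92.58) = 185.2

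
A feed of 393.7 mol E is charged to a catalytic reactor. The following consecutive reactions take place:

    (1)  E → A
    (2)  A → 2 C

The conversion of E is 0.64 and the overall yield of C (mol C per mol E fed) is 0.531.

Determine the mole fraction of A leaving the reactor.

Conversion of E: E consumed = 1ξ₁ = 0.64 × 393.7 → ξ₁ = 252 mol.
Yield of C: 2ξ₂ / 393.7 = 0.531 → ξ₂ = 104.5 mol.
Outlet amounts (n = n₀ + Σ ν·ξ):
  E: 393.7 − 1(252) = 141.7
  A: 0 + 1(252) − 1(104.5) = 147.4
  C: 0 + 2(104.5) = 209.1
Total out = 498.2 mol; y_A = 147.4 / 498.2 = 0.2959.

0.296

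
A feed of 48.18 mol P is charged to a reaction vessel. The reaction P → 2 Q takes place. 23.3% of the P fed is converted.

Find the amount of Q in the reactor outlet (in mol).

22.5 mol

P reacted = 0.233 × 48.18 = 11.23 mol; ν_P = −1, so ξ = 11.23/1 = 11.23 mol.
Outlet amounts (n = n₀ + ν ξ):
  P: 48.18 − 1(11.23) = 36.95
  Q: 0 + 2(11.23) = 22.45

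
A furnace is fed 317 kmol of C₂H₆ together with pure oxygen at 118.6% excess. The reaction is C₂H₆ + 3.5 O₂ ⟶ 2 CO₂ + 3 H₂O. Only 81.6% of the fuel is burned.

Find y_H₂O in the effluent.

Stoichiometric O₂ = 3.5 × 317 = 1110 kmol; O₂ fed = 1110 × 2.186 = 2425 kmol.
Fuel reacted = 0.816 × 317 → ξ = 258.7 kmol.
Outlet (n = n₀ + ν ξ):
  C₂H₆: 317 − 1(258.7) = 58.33
  O₂: 2425 − 3.5(258.7) = 1520
  CO₂: 0 + 2(258.7) = 517.3
  H₂O: 0 + 3(258.7) = 776
Total out = 2872 kmol; y_H₂O = 776 / 2872 = 0.2702.

0.27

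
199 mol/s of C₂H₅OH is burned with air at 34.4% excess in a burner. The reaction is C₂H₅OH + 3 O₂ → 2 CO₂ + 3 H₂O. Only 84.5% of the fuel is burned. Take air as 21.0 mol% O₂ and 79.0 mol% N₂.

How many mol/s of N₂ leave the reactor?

3020 mol/s

Stoichiometric O₂ = 3 × 199 = 597 mol/s; O₂ fed = 597 × 1.344 = 802.4 mol/s.
N₂ fed = 802.4 × 79/21 = 3018 mol/s.
Fuel reacted = 0.845 × 199 → ξ = 168.2 mol/s.
Outlet (n = n₀ + ν ξ):
  C₂H₅OH: 199 − 1(168.2) = 30.84
  O₂: 802.4 − 3(168.2) = 297.9
  N₂: 3018 (inert)
  CO₂: 0 + 2(168.2) = 336.3
  H₂O: 0 + 3(168.2) = 504.5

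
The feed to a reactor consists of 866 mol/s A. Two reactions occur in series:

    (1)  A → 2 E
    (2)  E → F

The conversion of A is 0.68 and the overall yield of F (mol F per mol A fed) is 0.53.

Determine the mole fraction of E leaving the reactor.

0.494

Conversion of A: A consumed = 1ξ₁ = 0.68 × 866 → ξ₁ = 588.9 mol/s.
Yield of F: 1ξ₂ / 866 = 0.53 → ξ₂ = 459 mol/s.
Outlet amounts (n = n₀ + Σ ν·ξ):
  A: 866 − 1(588.9) = 277.1
  E: 0 + 2(588.9) − 1(459) = 718.8
  F: 0 + 1(459) = 459
Total out = 1455 mol/s; y_E = 718.8 / 1455 = 0.494.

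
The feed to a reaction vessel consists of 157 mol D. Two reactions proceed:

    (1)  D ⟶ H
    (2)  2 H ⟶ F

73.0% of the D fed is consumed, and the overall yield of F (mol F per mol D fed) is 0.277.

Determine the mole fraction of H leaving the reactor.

0.243

Conversion of D: D consumed = 1ξ₁ = 0.73 × 157 → ξ₁ = 114.6 mol.
Yield of F: 1ξ₂ / 157 = 0.277 → ξ₂ = 43.49 mol.
Outlet amounts (n = n₀ + Σ ν·ξ):
  D: 157 − 1(114.6) = 42.39
  H: 0 + 1(114.6) − 2(43.49) = 27.63
  F: 0 + 1(43.49) = 43.49
Total out = 113.5 mol; y_H = 27.63 / 113.5 = 0.2434.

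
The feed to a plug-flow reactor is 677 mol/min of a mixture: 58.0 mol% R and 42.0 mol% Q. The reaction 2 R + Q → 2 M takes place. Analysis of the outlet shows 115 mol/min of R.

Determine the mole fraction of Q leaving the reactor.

For R: n = n₀ − 2ξ → 115 = 392.7 − 2ξ, giving ξ = 138.8 mol/min.
Outlet amounts (n = n₀ + ν ξ):
  R: 392.7 − 2(138.8) = 115
  Q: 284.3 − 1(138.8) = 145.5
  M: 0 + 2(138.8) = 277.7
Total out = 538.2 mol/min; y_Q = 145.5 / 538.2 = 0.2704.

0.27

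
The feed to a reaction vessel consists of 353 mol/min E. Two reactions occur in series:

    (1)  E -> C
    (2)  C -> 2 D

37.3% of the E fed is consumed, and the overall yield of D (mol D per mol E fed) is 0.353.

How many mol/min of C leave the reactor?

Conversion of E: E consumed = 1ξ₁ = 0.373 × 353 → ξ₁ = 131.7 mol/min.
Yield of D: 2ξ₂ / 353 = 0.353 → ξ₂ = 62.3 mol/min.
Outlet amounts (n = n₀ + Σ ν·ξ):
  E: 353 − 1(131.7) = 221.3
  C: 0 + 1(131.7) − 1(62.3) = 69.36
  D: 0 + 2(62.3) = 124.6

69.4 mol/min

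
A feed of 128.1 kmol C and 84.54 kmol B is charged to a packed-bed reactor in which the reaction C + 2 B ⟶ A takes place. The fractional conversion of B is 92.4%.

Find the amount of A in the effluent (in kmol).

39.1 kmol

B reacted = 0.924 × 84.54 = 78.11 kmol; ν_B = −2, so ξ = 78.11/2 = 39.06 kmol.
Outlet amounts (n = n₀ + ν ξ):
  C: 128.1 − 1(39.06) = 89.04
  B: 84.54 − 2(39.06) = 6.425
  A: 0 + 1(39.06) = 39.06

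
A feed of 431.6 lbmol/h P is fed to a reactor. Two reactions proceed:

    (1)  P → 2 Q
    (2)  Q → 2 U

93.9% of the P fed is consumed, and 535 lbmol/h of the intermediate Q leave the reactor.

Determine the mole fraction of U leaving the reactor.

Conversion of P: P consumed = 1ξ₁ = 0.939 × 431.6 → ξ₁ = 405.3 lbmol/h.
Q balance: n_Q = 0 + 2ξ₁ − 1ξ₂ = 535 → ξ₂ = (2·405.3 − 535)/1 = 275.5 lbmol/h.
Outlet amounts (n = n₀ + Σ ν·ξ):
  P: 431.6 − 1(405.3) = 26.33
  Q: 0 + 2(405.3) − 1(275.5) = 535
  U: 0 + 2(275.5) = 551.1
Total out = 1112 lbmol/h; y_U = 551.1 / 1112 = 0.4954.

0.495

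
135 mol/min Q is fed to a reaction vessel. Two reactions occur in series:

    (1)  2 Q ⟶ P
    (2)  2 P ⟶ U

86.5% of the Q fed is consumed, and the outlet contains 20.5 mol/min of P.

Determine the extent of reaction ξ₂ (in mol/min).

ξ₂ = 18.9 mol/min

Conversion of Q: Q consumed = 2ξ₁ = 0.865 × 135 → ξ₁ = 58.39 mol/min.
P balance: n_P = 0 + 1ξ₁ − 2ξ₂ = 20.5 → ξ₂ = (1·58.39 − 20.5)/2 = 18.94 mol/min.
Outlet amounts (n = n₀ + Σ ν·ξ):
  Q: 135 − 2(58.39) = 18.22
  P: 0 + 1(58.39) − 2(18.94) = 20.5
  U: 0 + 1(18.94) = 18.94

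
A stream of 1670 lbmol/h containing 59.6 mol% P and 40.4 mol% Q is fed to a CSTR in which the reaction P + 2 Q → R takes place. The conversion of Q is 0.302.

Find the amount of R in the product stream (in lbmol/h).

102 lbmol/h

Q reacted = 0.302 × 674.7 = 203.8 lbmol/h; ν_Q = −2, so ξ = 203.8/2 = 101.9 lbmol/h.
Outlet amounts (n = n₀ + ν ξ):
  P: 995.3 − 1(101.9) = 893.4
  Q: 674.7 − 2(101.9) = 470.9
  R: 0 + 1(101.9) = 101.9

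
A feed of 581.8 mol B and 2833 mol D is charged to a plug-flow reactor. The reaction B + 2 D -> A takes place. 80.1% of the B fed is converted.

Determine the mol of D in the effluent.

B reacted = 0.801 × 581.8 = 466 mol; ν_B = −1, so ξ = 466/1 = 466 mol.
Outlet amounts (n = n₀ + ν ξ):
  B: 581.8 − 1(466) = 115.8
  D: 2833 − 2(466) = 1901
  A: 0 + 1(466) = 466

1900 mol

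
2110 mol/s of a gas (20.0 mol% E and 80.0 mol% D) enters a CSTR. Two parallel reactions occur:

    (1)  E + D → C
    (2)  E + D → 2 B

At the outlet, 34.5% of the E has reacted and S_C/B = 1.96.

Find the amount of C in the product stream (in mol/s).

Conversion of E: E consumed = 0.345 × 422 = 145.6 mol/s = 1ξ₁ + 1ξ₂.
Selectivity: 1ξ₁ / (2ξ₂) = 1.96 → ξ₁ = 3.92 ξ₂.
Substitute: (1·3.92 + 1) ξ₂ = 145.6 → ξ₂ = 29.59 mol/s, ξ₁ = 116 mol/s.
Outlet amounts (n = n₀ + Σ ν·ξ):
  E: 422 − 1(116) − 1(29.59) = 276.4
  D: 1688 − 1(116) − 1(29.59) = 1542
  C: 0 + 1(116) = 116
  B: 0 + 2(29.59) = 59.18

116 mol/s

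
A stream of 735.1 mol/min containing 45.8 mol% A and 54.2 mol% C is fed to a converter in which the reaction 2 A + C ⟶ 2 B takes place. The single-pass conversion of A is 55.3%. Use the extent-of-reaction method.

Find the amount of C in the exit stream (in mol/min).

A reacted = 0.553 × 336.7 = 186.2 mol/min; ν_A = −2, so ξ = 186.2/2 = 93.09 mol/min.
Outlet amounts (n = n₀ + ν ξ):
  A: 336.7 − 2(93.09) = 150.5
  C: 398.4 − 1(93.09) = 305.3
  B: 0 + 2(93.09) = 186.2

305 mol/min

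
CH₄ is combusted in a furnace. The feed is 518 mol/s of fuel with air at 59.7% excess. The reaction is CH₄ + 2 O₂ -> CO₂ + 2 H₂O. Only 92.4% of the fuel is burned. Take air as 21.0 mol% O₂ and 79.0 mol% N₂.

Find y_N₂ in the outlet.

Stoichiometric O₂ = 2 × 518 = 1036 mol/s; O₂ fed = 1036 × 1.597 = 1654 mol/s.
N₂ fed = 1654 × 79/21 = 6224 mol/s.
Fuel reacted = 0.924 × 518 → ξ = 478.6 mol/s.
Outlet (n = n₀ + ν ξ):
  CH₄: 518 − 1(478.6) = 39.37
  O₂: 1654 − 2(478.6) = 697.2
  N₂: 6224 (inert)
  CO₂: 0 + 1(478.6) = 478.6
  H₂O: 0 + 2(478.6) = 957.3
Total out = 8397 mol/s; y_N₂ = 6224 / 8397 = 0.7413.

0.741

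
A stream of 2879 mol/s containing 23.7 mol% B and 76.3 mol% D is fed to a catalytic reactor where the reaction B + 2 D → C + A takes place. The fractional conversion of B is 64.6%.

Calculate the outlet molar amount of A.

B reacted = 0.646 × 682.3 = 440.8 mol/s; ν_B = −1, so ξ = 440.8/1 = 440.8 mol/s.
Outlet amounts (n = n₀ + ν ξ):
  B: 682.3 − 1(440.8) = 241.5
  D: 2197 − 2(440.8) = 1315
  C: 0 + 1(440.8) = 440.8
  A: 0 + 1(440.8) = 440.8

441 mol/s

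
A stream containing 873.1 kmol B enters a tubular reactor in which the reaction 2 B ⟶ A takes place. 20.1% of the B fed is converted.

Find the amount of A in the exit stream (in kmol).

87.7 kmol

B reacted = 0.201 × 873.1 = 175.5 kmol; ν_B = −2, so ξ = 175.5/2 = 87.75 kmol.
Outlet amounts (n = n₀ + ν ξ):
  B: 873.1 − 2(87.75) = 697.6
  A: 0 + 1(87.75) = 87.75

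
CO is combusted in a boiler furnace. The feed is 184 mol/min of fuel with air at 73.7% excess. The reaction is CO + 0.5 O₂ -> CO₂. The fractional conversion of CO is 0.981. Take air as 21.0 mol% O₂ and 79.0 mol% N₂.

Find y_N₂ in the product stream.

0.703

Stoichiometric O₂ = 0.5 × 184 = 92 mol/min; O₂ fed = 92 × 1.737 = 159.8 mol/min.
N₂ fed = 159.8 × 79/21 = 601.2 mol/min.
Fuel reacted = 0.981 × 184 → ξ = 180.5 mol/min.
Outlet (n = n₀ + ν ξ):
  CO: 184 − 1(180.5) = 3.496
  O₂: 159.8 − 0.5(180.5) = 69.55
  N₂: 601.2 (inert)
  CO₂: 0 + 1(180.5) = 180.5
Total out = 854.7 mol/min; y_N₂ = 601.2 / 854.7 = 0.7034.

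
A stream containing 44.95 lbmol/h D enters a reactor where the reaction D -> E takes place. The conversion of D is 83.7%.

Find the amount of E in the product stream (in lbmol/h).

37.6 lbmol/h

D reacted = 0.837 × 44.95 = 37.62 lbmol/h; ν_D = −1, so ξ = 37.62/1 = 37.62 lbmol/h.
Outlet amounts (n = n₀ + ν ξ):
  D: 44.95 − 1(37.62) = 7.327
  E: 0 + 1(37.62) = 37.62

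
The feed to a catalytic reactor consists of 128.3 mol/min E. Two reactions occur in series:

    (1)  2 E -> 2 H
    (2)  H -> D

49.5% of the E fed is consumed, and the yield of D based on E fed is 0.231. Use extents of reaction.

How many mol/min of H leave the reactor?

Conversion of E: E consumed = 2ξ₁ = 0.495 × 128.3 → ξ₁ = 31.75 mol/min.
Yield of D: 1ξ₂ / 128.3 = 0.231 → ξ₂ = 29.64 mol/min.
Outlet amounts (n = n₀ + Σ ν·ξ):
  E: 128.3 − 2(31.75) = 64.79
  H: 0 + 2(31.75) − 1(29.64) = 33.87
  D: 0 + 1(29.64) = 29.64

33.9 mol/min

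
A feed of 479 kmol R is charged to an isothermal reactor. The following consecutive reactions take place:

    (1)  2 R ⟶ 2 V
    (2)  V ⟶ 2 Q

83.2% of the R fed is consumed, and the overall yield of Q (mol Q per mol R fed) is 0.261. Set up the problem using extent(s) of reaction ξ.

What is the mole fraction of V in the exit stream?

0.621

Conversion of R: R consumed = 2ξ₁ = 0.832 × 479 → ξ₁ = 199.3 kmol.
Yield of Q: 2ξ₂ / 479 = 0.261 → ξ₂ = 62.51 kmol.
Outlet amounts (n = n₀ + Σ ν·ξ):
  R: 479 − 2(199.3) = 80.47
  V: 0 + 2(199.3) − 1(62.51) = 336
  Q: 0 + 2(62.51) = 125
Total out = 541.5 kmol; y_V = 336 / 541.5 = 0.6205.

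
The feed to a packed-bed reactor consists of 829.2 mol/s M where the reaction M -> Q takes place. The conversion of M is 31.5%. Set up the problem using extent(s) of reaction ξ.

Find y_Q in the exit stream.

M reacted = 0.315 × 829.2 = 261.2 mol/s; ν_M = −1, so ξ = 261.2/1 = 261.2 mol/s.
Outlet amounts (n = n₀ + ν ξ):
  M: 829.2 − 1(261.2) = 568
  Q: 0 + 1(261.2) = 261.2
Total out = 829.2 mol/s; y_Q = 261.2 / 829.2 = 0.315.

0.315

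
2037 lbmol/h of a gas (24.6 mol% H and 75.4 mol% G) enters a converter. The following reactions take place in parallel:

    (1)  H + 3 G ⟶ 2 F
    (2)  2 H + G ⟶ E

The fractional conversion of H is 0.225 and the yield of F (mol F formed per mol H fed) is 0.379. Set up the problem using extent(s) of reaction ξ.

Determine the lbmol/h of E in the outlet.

Yield of F: 2ξ₁ / 501.1 = 0.379 → ξ₁ = 94.96 lbmol/h.
Conversion of H: 1ξ₁ + 2ξ₂ = 0.225 × 501.1 = 112.7 → ξ₂ = 8.895 lbmol/h.
Outlet amounts (n = n₀ + Σ ν·ξ):
  H: 501.1 − 1(94.96) − 2(8.895) = 388.4
  G: 1536 − 3(94.96) − 1(8.895) = 1242
  F: 0 + 2(94.96) = 189.9
  E: 0 + 1(8.895) = 8.895

8.89 lbmol/h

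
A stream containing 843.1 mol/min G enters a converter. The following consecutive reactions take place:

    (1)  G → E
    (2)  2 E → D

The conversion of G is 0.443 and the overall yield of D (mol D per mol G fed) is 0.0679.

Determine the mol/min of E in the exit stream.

259 mol/min

Conversion of G: G consumed = 1ξ₁ = 0.443 × 843.1 → ξ₁ = 373.5 mol/min.
Yield of D: 1ξ₂ / 843.1 = 0.0679 → ξ₂ = 57.25 mol/min.
Outlet amounts (n = n₀ + Σ ν·ξ):
  G: 843.1 − 1(373.5) = 469.6
  E: 0 + 1(373.5) − 2(57.25) = 259
  D: 0 + 1(57.25) = 57.25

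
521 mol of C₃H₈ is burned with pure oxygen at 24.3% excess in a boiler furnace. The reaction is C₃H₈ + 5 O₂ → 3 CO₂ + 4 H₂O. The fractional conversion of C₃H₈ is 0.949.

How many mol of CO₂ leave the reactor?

1480 mol

Stoichiometric O₂ = 5 × 521 = 2605 mol; O₂ fed = 2605 × 1.243 = 3238 mol.
Fuel reacted = 0.949 × 521 → ξ = 494.4 mol.
Outlet (n = n₀ + ν ξ):
  C₃H₈: 521 − 1(494.4) = 26.57
  O₂: 3238 − 5(494.4) = 765.9
  CO₂: 0 + 3(494.4) = 1483
  H₂O: 0 + 4(494.4) = 1978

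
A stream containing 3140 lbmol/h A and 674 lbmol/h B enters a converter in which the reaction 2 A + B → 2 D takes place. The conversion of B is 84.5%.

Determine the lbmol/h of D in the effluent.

B reacted = 0.845 × 674 = 569.5 lbmol/h; ν_B = −1, so ξ = 569.5/1 = 569.5 lbmol/h.
Outlet amounts (n = n₀ + ν ξ):
  A: 3140 − 2(569.5) = 2001
  B: 674 − 1(569.5) = 104.5
  D: 0 + 2(569.5) = 1139

1140 lbmol/h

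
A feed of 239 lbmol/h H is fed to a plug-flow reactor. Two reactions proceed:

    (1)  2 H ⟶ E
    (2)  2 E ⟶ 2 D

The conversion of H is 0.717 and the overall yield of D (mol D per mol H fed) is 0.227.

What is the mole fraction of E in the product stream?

0.205

Conversion of H: H consumed = 2ξ₁ = 0.717 × 239 → ξ₁ = 85.68 lbmol/h.
Yield of D: 2ξ₂ / 239 = 0.227 → ξ₂ = 27.13 lbmol/h.
Outlet amounts (n = n₀ + Σ ν·ξ):
  H: 239 − 2(85.68) = 67.64
  E: 0 + 1(85.68) − 2(27.13) = 31.43
  D: 0 + 2(27.13) = 54.25
Total out = 153.3 lbmol/h; y_E = 31.43 / 153.3 = 0.205.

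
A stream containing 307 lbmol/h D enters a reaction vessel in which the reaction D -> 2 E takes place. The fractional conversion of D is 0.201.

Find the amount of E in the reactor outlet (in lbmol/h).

D reacted = 0.201 × 307 = 61.71 lbmol/h; ν_D = −1, so ξ = 61.71/1 = 61.71 lbmol/h.
Outlet amounts (n = n₀ + ν ξ):
  D: 307 − 1(61.71) = 245.3
  E: 0 + 2(61.71) = 123.4

123 lbmol/h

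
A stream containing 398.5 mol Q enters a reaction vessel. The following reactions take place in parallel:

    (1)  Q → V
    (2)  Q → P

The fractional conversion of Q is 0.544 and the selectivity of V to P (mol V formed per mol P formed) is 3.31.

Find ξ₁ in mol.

Conversion of Q: Q consumed = 0.544 × 398.5 = 216.8 mol = 1ξ₁ + 1ξ₂.
Selectivity: 1ξ₁ / (1ξ₂) = 3.31 → ξ₁ = 3.31 ξ₂.
Substitute: (1·3.31 + 1) ξ₂ = 216.8 → ξ₂ = 50.3 mol, ξ₁ = 166.5 mol.
Outlet amounts (n = n₀ + Σ ν·ξ):
  Q: 398.5 − 1(166.5) − 1(50.3) = 181.7
  V: 0 + 1(166.5) = 166.5
  P: 0 + 1(50.3) = 50.3

ξ₁ = 166 mol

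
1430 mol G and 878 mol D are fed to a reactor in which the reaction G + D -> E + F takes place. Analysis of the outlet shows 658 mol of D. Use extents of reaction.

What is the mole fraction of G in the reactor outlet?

0.524

For D: n = n₀ − 1ξ → 658 = 878 − 1ξ, giving ξ = 220 mol.
Outlet amounts (n = n₀ + ν ξ):
  G: 1430 − 1(220) = 1210
  D: 878 − 1(220) = 658
  E: 0 + 1(220) = 220
  F: 0 + 1(220) = 220
Total out = 2308 mol; y_G = 1210 / 2308 = 0.5243.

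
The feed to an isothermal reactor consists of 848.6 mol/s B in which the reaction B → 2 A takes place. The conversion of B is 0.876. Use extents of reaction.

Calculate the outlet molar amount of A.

1490 mol/s

B reacted = 0.876 × 848.6 = 743.4 mol/s; ν_B = −1, so ξ = 743.4/1 = 743.4 mol/s.
Outlet amounts (n = n₀ + ν ξ):
  B: 848.6 − 1(743.4) = 105.2
  A: 0 + 2(743.4) = 1487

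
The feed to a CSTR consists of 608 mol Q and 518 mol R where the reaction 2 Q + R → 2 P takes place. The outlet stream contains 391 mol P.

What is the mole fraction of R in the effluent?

For P: n = n₀ + 2ξ → 391 = 0 + 2ξ, giving ξ = 195.5 mol.
Outlet amounts (n = n₀ + ν ξ):
  Q: 608 − 2(195.5) = 217
  R: 518 − 1(195.5) = 322.5
  P: 0 + 2(195.5) = 391
Total out = 930.5 mol; y_R = 322.5 / 930.5 = 0.3466.

0.347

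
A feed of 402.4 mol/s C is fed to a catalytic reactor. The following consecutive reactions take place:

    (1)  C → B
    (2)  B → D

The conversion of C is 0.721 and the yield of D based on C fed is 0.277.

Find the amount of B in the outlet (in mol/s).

179 mol/s

Conversion of C: C consumed = 1ξ₁ = 0.721 × 402.4 → ξ₁ = 290.1 mol/s.
Yield of D: 1ξ₂ / 402.4 = 0.277 → ξ₂ = 111.5 mol/s.
Outlet amounts (n = n₀ + Σ ν·ξ):
  C: 402.4 − 1(290.1) = 112.3
  B: 0 + 1(290.1) − 1(111.5) = 178.7
  D: 0 + 1(111.5) = 111.5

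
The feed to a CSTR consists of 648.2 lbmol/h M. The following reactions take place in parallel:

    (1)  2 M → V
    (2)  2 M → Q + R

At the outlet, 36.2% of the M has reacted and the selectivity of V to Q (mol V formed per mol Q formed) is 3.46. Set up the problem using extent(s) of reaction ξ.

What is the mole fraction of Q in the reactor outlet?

Conversion of M: M consumed = 0.362 × 648.2 = 234.6 lbmol/h = 2ξ₁ + 2ξ₂.
Selectivity: 1ξ₁ / (1ξ₂) = 3.46 → ξ₁ = 3.46 ξ₂.
Substitute: (2·3.46 + 2) ξ₂ = 234.6 → ξ₂ = 26.31 lbmol/h, ξ₁ = 91.02 lbmol/h.
Outlet amounts (n = n₀ + Σ ν·ξ):
  M: 648.2 − 2(91.02) − 2(26.31) = 413.6
  V: 0 + 1(91.02) = 91.02
  Q: 0 + 1(26.31) = 26.31
  R: 0 + 1(26.31) = 26.31
Total out = 557.2 lbmol/h; y_Q = 26.31 / 557.2 = 0.04721.

0.0472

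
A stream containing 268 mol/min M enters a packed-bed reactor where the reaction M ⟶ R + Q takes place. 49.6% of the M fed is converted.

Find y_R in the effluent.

0.332

M reacted = 0.496 × 268 = 132.9 mol/min; ν_M = −1, so ξ = 132.9/1 = 132.9 mol/min.
Outlet amounts (n = n₀ + ν ξ):
  M: 268 − 1(132.9) = 135.1
  R: 0 + 1(132.9) = 132.9
  Q: 0 + 1(132.9) = 132.9
Total out = 400.9 mol/min; y_R = 132.9 / 400.9 = 0.3316.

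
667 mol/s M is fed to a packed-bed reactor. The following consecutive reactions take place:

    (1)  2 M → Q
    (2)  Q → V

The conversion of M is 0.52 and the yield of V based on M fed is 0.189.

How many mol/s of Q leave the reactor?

Conversion of M: M consumed = 2ξ₁ = 0.52 × 667 → ξ₁ = 173.4 mol/s.
Yield of V: 1ξ₂ / 667 = 0.189 → ξ₂ = 126.1 mol/s.
Outlet amounts (n = n₀ + Σ ν·ξ):
  M: 667 − 2(173.4) = 320.2
  Q: 0 + 1(173.4) − 1(126.1) = 47.36
  V: 0 + 1(126.1) = 126.1

47.4 mol/s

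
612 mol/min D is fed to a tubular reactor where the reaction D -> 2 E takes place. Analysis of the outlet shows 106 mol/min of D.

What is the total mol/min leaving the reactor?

1120 mol/min

For D: n = n₀ − 1ξ → 106 = 612 − 1ξ, giving ξ = 506 mol/min.
Outlet amounts (n = n₀ + ν ξ):
  D: 612 − 1(506) = 106
  E: 0 + 2(506) = 1012
Total out = 106 + 1012 = 1118 mol/min.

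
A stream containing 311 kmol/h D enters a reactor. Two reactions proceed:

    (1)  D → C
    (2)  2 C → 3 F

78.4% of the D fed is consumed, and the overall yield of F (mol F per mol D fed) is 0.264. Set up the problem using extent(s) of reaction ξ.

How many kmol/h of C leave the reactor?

189 kmol/h

Conversion of D: D consumed = 1ξ₁ = 0.784 × 311 → ξ₁ = 243.8 kmol/h.
Yield of F: 3ξ₂ / 311 = 0.264 → ξ₂ = 27.37 kmol/h.
Outlet amounts (n = n₀ + Σ ν·ξ):
  D: 311 − 1(243.8) = 67.18
  C: 0 + 1(243.8) − 2(27.37) = 189.1
  F: 0 + 3(27.37) = 82.1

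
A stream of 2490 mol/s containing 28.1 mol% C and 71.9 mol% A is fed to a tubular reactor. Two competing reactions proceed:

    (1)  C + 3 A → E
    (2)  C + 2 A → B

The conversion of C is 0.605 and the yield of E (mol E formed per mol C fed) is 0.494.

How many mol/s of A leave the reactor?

Yield of E: 1ξ₁ / 699.7 = 0.494 → ξ₁ = 345.6 mol/s.
Conversion of C: 1ξ₁ + 1ξ₂ = 0.605 × 699.7 = 423.3 → ξ₂ = 77.67 mol/s.
Outlet amounts (n = n₀ + Σ ν·ξ):
  C: 699.7 − 1(345.6) − 1(77.67) = 276.4
  A: 1790 − 3(345.6) − 2(77.67) = 598
  E: 0 + 1(345.6) = 345.6
  B: 0 + 1(77.67) = 77.67

598 mol/s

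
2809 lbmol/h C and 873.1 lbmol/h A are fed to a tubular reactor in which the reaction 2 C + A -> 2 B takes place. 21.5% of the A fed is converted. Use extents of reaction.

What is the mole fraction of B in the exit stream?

A reacted = 0.215 × 873.1 = 187.7 lbmol/h; ν_A = −1, so ξ = 187.7/1 = 187.7 lbmol/h.
Outlet amounts (n = n₀ + ν ξ):
  C: 2809 − 2(187.7) = 2434
  A: 873.1 − 1(187.7) = 685.4
  B: 0 + 2(187.7) = 375.4
Total out = 3494 lbmol/h; y_B = 375.4 / 3494 = 0.1074.

0.107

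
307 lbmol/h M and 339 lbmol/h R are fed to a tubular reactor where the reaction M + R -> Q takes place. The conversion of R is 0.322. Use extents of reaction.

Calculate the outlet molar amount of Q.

R reacted = 0.322 × 339 = 109.2 lbmol/h; ν_R = −1, so ξ = 109.2/1 = 109.2 lbmol/h.
Outlet amounts (n = n₀ + ν ξ):
  M: 307 − 1(109.2) = 197.8
  R: 339 − 1(109.2) = 229.8
  Q: 0 + 1(109.2) = 109.2

109 lbmol/h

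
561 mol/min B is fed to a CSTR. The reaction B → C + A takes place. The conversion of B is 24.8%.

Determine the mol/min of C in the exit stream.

139 mol/min

B reacted = 0.248 × 561 = 139.1 mol/min; ν_B = −1, so ξ = 139.1/1 = 139.1 mol/min.
Outlet amounts (n = n₀ + ν ξ):
  B: 561 − 1(139.1) = 421.9
  C: 0 + 1(139.1) = 139.1
  A: 0 + 1(139.1) = 139.1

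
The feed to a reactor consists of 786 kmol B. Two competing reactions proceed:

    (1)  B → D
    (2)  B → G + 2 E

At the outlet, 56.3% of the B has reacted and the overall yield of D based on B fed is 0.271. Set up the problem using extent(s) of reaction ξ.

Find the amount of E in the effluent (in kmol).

Yield of D: 1ξ₁ / 786 = 0.271 → ξ₁ = 213 kmol.
Conversion of B: 1ξ₁ + 1ξ₂ = 0.563 × 786 = 442.5 → ξ₂ = 229.5 kmol.
Outlet amounts (n = n₀ + Σ ν·ξ):
  B: 786 − 1(213) − 1(229.5) = 343.5
  D: 0 + 1(213) = 213
  G: 0 + 1(229.5) = 229.5
  E: 0 + 2(229.5) = 459

459 kmol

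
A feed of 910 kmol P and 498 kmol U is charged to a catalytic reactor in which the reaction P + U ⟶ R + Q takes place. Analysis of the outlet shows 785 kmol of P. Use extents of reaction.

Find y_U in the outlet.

For P: n = n₀ − 1ξ → 785 = 910 − 1ξ, giving ξ = 125 kmol.
Outlet amounts (n = n₀ + ν ξ):
  P: 910 − 1(125) = 785
  U: 498 − 1(125) = 373
  R: 0 + 1(125) = 125
  Q: 0 + 1(125) = 125
Total out = 1408 kmol; y_U = 373 / 1408 = 0.2649.

0.265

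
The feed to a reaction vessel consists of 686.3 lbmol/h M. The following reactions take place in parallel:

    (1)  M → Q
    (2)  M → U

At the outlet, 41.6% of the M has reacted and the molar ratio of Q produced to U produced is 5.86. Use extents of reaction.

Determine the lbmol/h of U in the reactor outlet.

Conversion of M: M consumed = 0.416 × 686.3 = 285.5 lbmol/h = 1ξ₁ + 1ξ₂.
Selectivity: 1ξ₁ / (1ξ₂) = 5.86 → ξ₁ = 5.86 ξ₂.
Substitute: (1·5.86 + 1) ξ₂ = 285.5 → ξ₂ = 41.62 lbmol/h, ξ₁ = 243.9 lbmol/h.
Outlet amounts (n = n₀ + Σ ν·ξ):
  M: 686.3 − 1(243.9) − 1(41.62) = 400.8
  Q: 0 + 1(243.9) = 243.9
  U: 0 + 1(41.62) = 41.62

41.6 lbmol/h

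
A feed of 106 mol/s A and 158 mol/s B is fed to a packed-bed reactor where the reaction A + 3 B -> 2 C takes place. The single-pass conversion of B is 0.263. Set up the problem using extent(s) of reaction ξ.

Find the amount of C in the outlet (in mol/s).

27.7 mol/s

B reacted = 0.263 × 158 = 41.55 mol/s; ν_B = −3, so ξ = 41.55/3 = 13.85 mol/s.
Outlet amounts (n = n₀ + ν ξ):
  A: 106 − 1(13.85) = 92.15
  B: 158 − 3(13.85) = 116.4
  C: 0 + 2(13.85) = 27.7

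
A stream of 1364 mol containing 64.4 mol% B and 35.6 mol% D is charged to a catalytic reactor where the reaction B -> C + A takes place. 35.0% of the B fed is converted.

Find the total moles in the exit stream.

1670 mol

B reacted = 0.35 × 878.4 = 307.4 mol; ν_B = −1, so ξ = 307.4/1 = 307.4 mol.
Outlet amounts (n = n₀ + ν ξ):
  B: 878.4 − 1(307.4) = 571
  C: 0 + 1(307.4) = 307.4
  A: 0 + 1(307.4) = 307.4
  D: 485.6 (inert)
Total out = 571 + 307.4 + 307.4 + 485.6 = 1671 mol.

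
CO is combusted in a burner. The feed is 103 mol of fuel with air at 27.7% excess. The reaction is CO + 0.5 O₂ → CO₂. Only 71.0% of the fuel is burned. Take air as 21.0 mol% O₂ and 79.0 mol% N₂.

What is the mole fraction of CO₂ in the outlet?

0.193

Stoichiometric O₂ = 0.5 × 103 = 51.5 mol; O₂ fed = 51.5 × 1.277 = 65.77 mol.
N₂ fed = 65.77 × 79/21 = 247.4 mol.
Fuel reacted = 0.71 × 103 → ξ = 73.13 mol.
Outlet (n = n₀ + ν ξ):
  CO: 103 − 1(73.13) = 29.87
  O₂: 65.77 − 0.5(73.13) = 29.2
  N₂: 247.4 (inert)
  CO₂: 0 + 1(73.13) = 73.13
Total out = 379.6 mol; y_CO₂ = 73.13 / 379.6 = 0.1926.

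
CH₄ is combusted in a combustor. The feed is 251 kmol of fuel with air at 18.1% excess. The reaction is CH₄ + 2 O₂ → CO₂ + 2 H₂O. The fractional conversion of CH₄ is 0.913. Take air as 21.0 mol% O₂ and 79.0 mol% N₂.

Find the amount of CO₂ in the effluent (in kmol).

Stoichiometric O₂ = 2 × 251 = 502 kmol; O₂ fed = 502 × 1.181 = 592.9 kmol.
N₂ fed = 592.9 × 79/21 = 2230 kmol.
Fuel reacted = 0.913 × 251 → ξ = 229.2 kmol.
Outlet (n = n₀ + ν ξ):
  CH₄: 251 − 1(229.2) = 21.84
  O₂: 592.9 − 2(229.2) = 134.5
  N₂: 2230 (inert)
  CO₂: 0 + 1(229.2) = 229.2
  H₂O: 0 + 2(229.2) = 458.3

229 kmol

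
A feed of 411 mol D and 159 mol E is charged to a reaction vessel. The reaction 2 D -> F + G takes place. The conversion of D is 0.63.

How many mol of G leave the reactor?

129 mol

D reacted = 0.63 × 411 = 258.9 mol; ν_D = −2, so ξ = 258.9/2 = 129.5 mol.
Outlet amounts (n = n₀ + ν ξ):
  D: 411 − 2(129.5) = 152.1
  F: 0 + 1(129.5) = 129.5
  G: 0 + 1(129.5) = 129.5
  E: 159 (inert)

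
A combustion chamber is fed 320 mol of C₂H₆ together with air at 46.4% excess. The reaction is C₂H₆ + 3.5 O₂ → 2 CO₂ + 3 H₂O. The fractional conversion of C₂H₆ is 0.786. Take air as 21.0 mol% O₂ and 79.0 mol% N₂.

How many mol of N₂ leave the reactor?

Stoichiometric O₂ = 3.5 × 320 = 1120 mol; O₂ fed = 1120 × 1.464 = 1640 mol.
N₂ fed = 1640 × 79/21 = 6168 mol.
Fuel reacted = 0.786 × 320 → ξ = 251.5 mol.
Outlet (n = n₀ + ν ξ):
  C₂H₆: 320 − 1(251.5) = 68.48
  O₂: 1640 − 3.5(251.5) = 759.4
  N₂: 6168 (inert)
  CO₂: 0 + 2(251.5) = 503
  H₂O: 0 + 3(251.5) = 754.6

6170 mol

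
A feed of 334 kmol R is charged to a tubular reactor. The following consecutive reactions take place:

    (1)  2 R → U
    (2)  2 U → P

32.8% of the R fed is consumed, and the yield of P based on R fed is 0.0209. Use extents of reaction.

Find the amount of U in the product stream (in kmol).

Conversion of R: R consumed = 2ξ₁ = 0.328 × 334 → ξ₁ = 54.78 kmol.
Yield of P: 1ξ₂ / 334 = 0.0209 → ξ₂ = 6.981 kmol.
Outlet amounts (n = n₀ + Σ ν·ξ):
  R: 334 − 2(54.78) = 224.4
  U: 0 + 1(54.78) − 2(6.981) = 40.81
  P: 0 + 1(6.981) = 6.981

40.8 kmol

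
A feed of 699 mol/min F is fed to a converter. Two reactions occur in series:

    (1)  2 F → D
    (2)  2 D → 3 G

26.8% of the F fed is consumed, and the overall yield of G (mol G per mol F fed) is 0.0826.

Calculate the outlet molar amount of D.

Conversion of F: F consumed = 2ξ₁ = 0.268 × 699 → ξ₁ = 93.67 mol/min.
Yield of G: 3ξ₂ / 699 = 0.0826 → ξ₂ = 19.25 mol/min.
Outlet amounts (n = n₀ + Σ ν·ξ):
  F: 699 − 2(93.67) = 511.7
  D: 0 + 1(93.67) − 2(19.25) = 55.17
  G: 0 + 3(19.25) = 57.74

55.2 mol/min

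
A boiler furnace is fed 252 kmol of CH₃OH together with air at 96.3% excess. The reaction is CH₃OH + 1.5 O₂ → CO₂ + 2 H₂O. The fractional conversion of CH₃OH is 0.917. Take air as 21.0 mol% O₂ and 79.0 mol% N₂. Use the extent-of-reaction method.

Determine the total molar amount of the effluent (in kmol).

3900 kmol

Stoichiometric O₂ = 1.5 × 252 = 378 kmol; O₂ fed = 378 × 1.963 = 742 kmol.
N₂ fed = 742 × 79/21 = 2791 kmol.
Fuel reacted = 0.917 × 252 → ξ = 231.1 kmol.
Outlet (n = n₀ + ν ξ):
  CH₃OH: 252 − 1(231.1) = 20.92
  O₂: 742 − 1.5(231.1) = 395.4
  N₂: 2791 (inert)
  CO₂: 0 + 1(231.1) = 231.1
  H₂O: 0 + 2(231.1) = 462.2
Total out = 20.92 + 395.4 + 2791 + 231.1 + 462.2 = 3901 kmol.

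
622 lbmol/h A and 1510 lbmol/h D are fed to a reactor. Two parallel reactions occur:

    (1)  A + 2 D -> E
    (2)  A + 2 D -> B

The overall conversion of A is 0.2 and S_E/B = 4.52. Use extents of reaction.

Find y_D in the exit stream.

Conversion of A: A consumed = 0.2 × 622 = 124.4 lbmol/h = 1ξ₁ + 1ξ₂.
Selectivity: 1ξ₁ / (1ξ₂) = 4.52 → ξ₁ = 4.52 ξ₂.
Substitute: (1·4.52 + 1) ξ₂ = 124.4 → ξ₂ = 22.54 lbmol/h, ξ₁ = 101.9 lbmol/h.
Outlet amounts (n = n₀ + Σ ν·ξ):
  A: 622 − 1(101.9) − 1(22.54) = 497.6
  D: 1510 − 2(101.9) − 2(22.54) = 1261
  E: 0 + 1(101.9) = 101.9
  B: 0 + 1(22.54) = 22.54
Total out = 1883 lbmol/h; y_D = 1261 / 1883 = 0.6697.

0.67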